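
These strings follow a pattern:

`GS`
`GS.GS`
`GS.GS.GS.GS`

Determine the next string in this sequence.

GS.GS.GS.GS.GS.GS.GS.GS

Each string is two copies of the previous one joined by '.'.
One more doubling of GS.GS.GS.GS gives the answer.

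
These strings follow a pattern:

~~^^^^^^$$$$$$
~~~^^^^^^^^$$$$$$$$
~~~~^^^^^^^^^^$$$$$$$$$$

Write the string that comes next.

~~~~~^^^^^^^^^^^^$$$$$$$$$$$$

Reading off run lengths: ~ runs 2, 3, 4; ^ runs 6, 8, 10; $ runs 6, 8, 10 — each is linear in n, where the shown terms are n = 3, 4, 5.
Setting n = 6 gives 5, 12, 12 characters in each block.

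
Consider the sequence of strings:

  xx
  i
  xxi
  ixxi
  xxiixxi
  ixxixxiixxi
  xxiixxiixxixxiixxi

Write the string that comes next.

Each term (from the third on) is the two preceding terms concatenated in order: term 3 = xx·i = xxi.
Continuing: ixxixxiixxi · xxiixxiixxixxiixxi gives term 8.

ixxixxiixxixxiixxiixxixxiixxi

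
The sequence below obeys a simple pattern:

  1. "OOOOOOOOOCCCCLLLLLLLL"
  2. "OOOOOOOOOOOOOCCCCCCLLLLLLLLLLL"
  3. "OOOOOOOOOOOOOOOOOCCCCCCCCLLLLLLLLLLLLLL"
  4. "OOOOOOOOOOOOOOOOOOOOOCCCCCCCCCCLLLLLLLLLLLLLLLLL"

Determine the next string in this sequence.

Reading off run lengths: O runs 9, 13, 17, 21; C runs 4, 6, 8, 10; L runs 8, 11, 14, 17 — each is linear in n, where the shown terms are n = 2, 3, 4, 5.
For the next term, n = 6, so the run lengths are 25, 12, 20.

OOOOOOOOOOOOOOOOOOOOOOOOOCCCCCCCCCCCCLLLLLLLLLLLLLLLLLLLL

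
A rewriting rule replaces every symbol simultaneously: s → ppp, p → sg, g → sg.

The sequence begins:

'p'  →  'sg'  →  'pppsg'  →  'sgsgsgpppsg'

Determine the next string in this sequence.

pppsgpppsgpppsgsgsgsgpppsg

Apply φ to sgsgsgpppsg symbol by symbol: s→ppp, g→sg, s→ppp, g→sg, s→ppp, g→sg, p→sg, p→sg, p→sg, s→ppp, g→sg; joined: ppp sg ppp sg ppp sg sg sg sg ppp sg.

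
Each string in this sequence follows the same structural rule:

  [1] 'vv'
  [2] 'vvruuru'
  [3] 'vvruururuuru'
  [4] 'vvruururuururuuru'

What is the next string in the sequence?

The strings grow by a fixed suffix ruuru each time.
Applying this once more to vvruururuururuuru:

vvruururuururuururuuru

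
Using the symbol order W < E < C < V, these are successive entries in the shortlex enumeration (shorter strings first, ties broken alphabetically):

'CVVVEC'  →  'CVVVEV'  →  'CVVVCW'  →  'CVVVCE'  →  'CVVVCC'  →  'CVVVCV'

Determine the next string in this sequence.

Find the rightmost character of CVVVCV below V, bump it to the next letter, and reset everything to its right to W.

CVVVVW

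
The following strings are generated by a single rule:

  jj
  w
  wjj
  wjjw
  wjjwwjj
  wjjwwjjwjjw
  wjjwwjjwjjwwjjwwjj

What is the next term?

wjjwwjjwjjwwjjwwjjwjjwwjjwjjw

This is a Fibonacci-style word recurrence s(k) = s(k−1)·s(k−2): e.g. w·jj = wjj.
So term 8 is wjjwwjjwjjwwjjwwjj·wjjwwjjwjjw.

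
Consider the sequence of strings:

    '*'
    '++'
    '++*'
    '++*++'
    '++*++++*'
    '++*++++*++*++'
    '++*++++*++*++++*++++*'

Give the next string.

++*++++*++*++++*++++*++*++++*++*++

This is a Fibonacci-style word recurrence s(k) = s(k−1)·s(k−2): e.g. ++·* = ++*.
Continuing: ++*++++*++*++++*++++* · ++*++++*++*++ gives term 8.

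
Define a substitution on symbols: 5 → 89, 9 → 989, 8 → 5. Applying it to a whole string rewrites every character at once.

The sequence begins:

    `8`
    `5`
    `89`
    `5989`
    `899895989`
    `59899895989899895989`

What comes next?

899895989989598989989598959899895989899895989

Replace each of the 20 characters of 59899895989899895989 in place — 89 989 5 989 989 5 989 89 989 5 989 5 989 989 5 989 89 989 5 989 — and concatenate.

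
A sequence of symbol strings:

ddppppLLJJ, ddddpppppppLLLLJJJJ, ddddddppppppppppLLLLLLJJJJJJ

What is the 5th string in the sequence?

Each string has the form d^{2n} p^{3n+1} L^{2n} J^{2n} (n = 1, 2, …).
Setting n = 5 gives 10, 16, 10, 10 characters in each block.

ddddddddddppppppppppppppppLLLLLLLLLLJJJJJJJJJJ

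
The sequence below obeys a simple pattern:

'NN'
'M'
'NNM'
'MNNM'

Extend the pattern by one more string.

NNMMNNM

From term 3 onward, concatenate the second-to-last term with the last: NN·M = NNM, M·NNM = MNNM, …
So term 5 is NNM·MNNM.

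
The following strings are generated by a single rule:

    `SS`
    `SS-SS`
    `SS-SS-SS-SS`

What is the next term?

SS-SS-SS-SS-SS-SS-SS-SS

Each string is two copies of the previous one joined by '-'.
One more doubling of SS-SS-SS-SS gives the answer.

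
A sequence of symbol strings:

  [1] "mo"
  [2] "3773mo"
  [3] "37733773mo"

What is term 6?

37733773377337733773mo

The strings grow by a fixed prefix 3773 each time.
From 37733773mo, 3 further steps: 37733773mo → 377337733773mo → 3773377337733773mo → (answer).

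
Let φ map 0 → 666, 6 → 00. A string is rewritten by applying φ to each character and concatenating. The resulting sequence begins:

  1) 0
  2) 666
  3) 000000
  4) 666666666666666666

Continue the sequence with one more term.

000000000000000000000000000000000000

φ(666666666666666666) expands symbol-by-symbol to 00 00 00 00 00 00 00 00 00 00 00 00 00 00 00 00 00 00; joining the 18 pieces gives the next term.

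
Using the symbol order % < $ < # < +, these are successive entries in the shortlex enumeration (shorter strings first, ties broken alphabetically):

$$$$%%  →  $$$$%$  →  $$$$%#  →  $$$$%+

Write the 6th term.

Stepping forward 2 times from $$$$%+: $$$$%+ → $$$$$%, then the target.

$$$$$$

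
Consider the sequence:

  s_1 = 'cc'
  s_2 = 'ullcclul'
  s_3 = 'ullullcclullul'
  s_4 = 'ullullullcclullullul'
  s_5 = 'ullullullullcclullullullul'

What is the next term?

Each term wraps the previous one in ull on the left and lul on the right.
One more step from ullullullullcclullullullul gives the answer.

ullullullullullcclullullullullul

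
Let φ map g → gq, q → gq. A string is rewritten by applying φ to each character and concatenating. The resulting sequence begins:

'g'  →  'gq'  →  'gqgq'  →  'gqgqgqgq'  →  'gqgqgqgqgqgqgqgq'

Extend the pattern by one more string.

gqgqgqgqgqgqgqgqgqgqgqgqgqgqgqgq

φ(gqgqgqgqgqgqgqgq) expands symbol-by-symbol to gq gq gq gq gq gq gq gq gq gq gq gq gq gq gq gq; joining the 16 pieces gives the next term.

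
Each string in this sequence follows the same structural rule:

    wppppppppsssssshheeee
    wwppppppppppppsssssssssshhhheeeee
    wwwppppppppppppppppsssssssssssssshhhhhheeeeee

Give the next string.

Reading off run lengths: w runs 1, 2, 3; p runs 8, 12, 16; s runs 6, 10, 14; h runs 2, 4, 6; e runs 4, 5, 6 — each is linear in n, where the shown terms are n = 2, 3, 4.
For the next term, n = 5, so the run lengths are 4, 20, 18, 8, 7.

wwwwppppppppppppppppppppsssssssssssssssssshhhhhhhheeeeeee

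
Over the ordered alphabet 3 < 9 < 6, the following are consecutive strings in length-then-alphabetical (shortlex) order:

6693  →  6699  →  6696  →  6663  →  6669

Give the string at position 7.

Stepping forward 2 times from 6669: 6669 → 6666, then the target.

33333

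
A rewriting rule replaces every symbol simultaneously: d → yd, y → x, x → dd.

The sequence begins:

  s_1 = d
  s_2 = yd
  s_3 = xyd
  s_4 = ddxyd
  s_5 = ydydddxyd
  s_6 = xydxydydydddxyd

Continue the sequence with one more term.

Rewriting the 15 symbols of xydxydydydddxyd one by one yields dd x yd dd x yd x yd x yd yd yd dd x yd; concatenated:

ddxydddxydxydxydydydddxyd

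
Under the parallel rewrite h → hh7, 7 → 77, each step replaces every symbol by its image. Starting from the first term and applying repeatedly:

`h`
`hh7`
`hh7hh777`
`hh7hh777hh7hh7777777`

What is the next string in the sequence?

hh7hh777hh7hh7777777hh7hh777hh7hh777777777777777

Applying the rule to each of the 20 symbols of hh7hh777hh7hh7777777 gives the pieces hh7 hh7 77 hh7 hh7 77 77 77 hh7 hh7 77 hh7 hh7 77 77 77 77 77 77 77, which concatenate to the answer.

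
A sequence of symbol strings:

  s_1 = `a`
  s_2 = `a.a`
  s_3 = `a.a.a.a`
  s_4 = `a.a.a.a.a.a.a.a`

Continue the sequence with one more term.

Every step duplicates the string with '.' between the halves.
So the next term is two copies of a.a.a.a.a.a.a.a with '.' between the halves.

a.a.a.a.a.a.a.a.a.a.a.a.a.a.a.a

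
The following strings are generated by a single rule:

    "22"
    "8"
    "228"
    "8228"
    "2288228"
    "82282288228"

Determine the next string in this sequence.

228822882282288228

This is a Fibonacci-style word recurrence s(k) = s(k−2)·s(k−1): e.g. 22·8 = 228.
The next term joins 2288228 and 82282288228.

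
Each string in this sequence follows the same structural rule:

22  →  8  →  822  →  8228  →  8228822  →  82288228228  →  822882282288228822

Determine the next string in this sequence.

From term 3 onward, concatenate the last term with the second-to-last: 8·22 = 822, 822·8 = 8228, …
So term 8 is 822882282288228822·82288228228.

82288228228822882282288228228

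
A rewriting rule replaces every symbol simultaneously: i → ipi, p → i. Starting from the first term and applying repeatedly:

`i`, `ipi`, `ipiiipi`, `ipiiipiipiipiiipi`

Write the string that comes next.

Rewriting the 17 symbols of ipiiipiipiipiiipi one by one yields ipi i ipi ipi ipi i ipi ipi i ipi ipi i ipi ipi ipi i ipi; concatenated:

ipiiipiipiipiiipiipiiipiipiiipiipiipiiipi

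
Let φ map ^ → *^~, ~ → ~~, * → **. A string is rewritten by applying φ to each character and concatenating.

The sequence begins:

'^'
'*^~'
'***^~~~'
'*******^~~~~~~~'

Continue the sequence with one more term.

Rewriting the 15 symbols of *******^~~~~~~~ one by one yields ** ** ** ** ** ** ** *^~ ~~ ~~ ~~ ~~ ~~ ~~ ~~; concatenated:

***************^~~~~~~~~~~~~~~~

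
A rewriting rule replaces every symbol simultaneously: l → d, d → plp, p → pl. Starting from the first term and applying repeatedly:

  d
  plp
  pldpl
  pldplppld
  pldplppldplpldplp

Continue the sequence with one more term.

Rewriting the 17 symbols of pldplppldplpldplp one by one yields pl d plp pl d pl pl d plp pl d pl d plp pl d pl; concatenated:

pldplppldplpldplppldpldplppldpl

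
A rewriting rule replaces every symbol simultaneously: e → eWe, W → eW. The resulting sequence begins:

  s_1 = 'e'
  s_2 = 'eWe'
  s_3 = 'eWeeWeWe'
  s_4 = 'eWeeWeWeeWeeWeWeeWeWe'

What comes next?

φ(eWeeWeWeeWeeWeWeeWeWe) expands symbol-by-symbol to eWe eW eWe eWe eW eWe eW eWe eWe eW eWe eWe eW eWe eW eWe eWe eW eWe eW eWe; joining the 21 pieces gives the next term.

eWeeWeWeeWeeWeWeeWeWeeWeeWeWeeWeeWeWeeWeWeeWeeWeWeeWeWe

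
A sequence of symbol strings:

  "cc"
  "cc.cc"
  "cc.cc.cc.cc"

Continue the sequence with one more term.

cc.cc.cc.cc.cc.cc.cc.cc

Each string is two copies of the previous one joined by '.'.
So the next term is two copies of cc.cc.cc.cc with '.' between the halves.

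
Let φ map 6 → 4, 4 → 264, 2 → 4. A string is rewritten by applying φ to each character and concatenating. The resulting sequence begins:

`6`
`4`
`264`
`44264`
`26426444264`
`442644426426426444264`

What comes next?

Replace each of the 21 characters of 442644426426426444264 in place — 264 264 4 4 264 264 264 4 4 264 4 4 264 4 4 264 264 264 4 4 264 — and concatenate.

2642644426426426444264442644426426426444264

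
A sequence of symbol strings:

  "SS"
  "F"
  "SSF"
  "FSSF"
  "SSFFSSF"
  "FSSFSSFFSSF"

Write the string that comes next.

SSFFSSFFSSFSSFFSSF

From term 3 onward, concatenate the second-to-last term with the last: SS·F = SSF, F·SSF = FSSF, …
The next term joins SSFFSSF and FSSFSSFFSSF.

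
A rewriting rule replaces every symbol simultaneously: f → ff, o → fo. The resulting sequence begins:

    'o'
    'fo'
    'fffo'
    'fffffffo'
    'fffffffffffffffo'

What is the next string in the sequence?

Replace each of the 16 characters of fffffffffffffffo in place — ff ff ff ff ff ff ff ff ff ff ff ff ff ff ff fo — and concatenate.

fffffffffffffffffffffffffffffffo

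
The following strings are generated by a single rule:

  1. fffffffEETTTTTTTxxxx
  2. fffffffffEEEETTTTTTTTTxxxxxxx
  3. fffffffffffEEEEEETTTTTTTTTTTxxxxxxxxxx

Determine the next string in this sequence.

fffffffffffffEEEEEEEETTTTTTTTTTTTTxxxxxxxxxxxxx

The n-th term is 2n+3 f's then 2n-2 E's then 2n+3 T's then 3n-2 x's, where the shown terms are n = 2, 3, 4.
Setting n = 5 gives 13, 8, 13, 13 characters in each block.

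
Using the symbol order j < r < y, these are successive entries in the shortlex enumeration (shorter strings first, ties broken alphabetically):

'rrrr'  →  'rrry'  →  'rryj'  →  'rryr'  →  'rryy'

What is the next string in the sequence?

Find the rightmost character of rryy below y, bump it to the next letter, and reset everything to its right to j.

ryjj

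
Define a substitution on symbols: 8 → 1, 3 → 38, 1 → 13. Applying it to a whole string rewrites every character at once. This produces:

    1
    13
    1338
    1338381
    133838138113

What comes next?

Rewriting each symbol of 133838138113: 1→13, 3→38, 3→38, 8→1, 3→38, 8→1, 1→13, 3→38, 8→1, 1→13, 1→13, 3→38, which concatenates to 13 38 38 1 38 1 13 38 1 13 13 38.

133838138113381131338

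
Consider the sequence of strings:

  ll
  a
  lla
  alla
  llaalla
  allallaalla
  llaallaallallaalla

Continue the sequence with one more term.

Each term (from the third on) is the two preceding terms concatenated in order: term 3 = ll·a = lla.
The next term joins allallaalla and llaallaallallaalla.

allallaallallaallaallallaalla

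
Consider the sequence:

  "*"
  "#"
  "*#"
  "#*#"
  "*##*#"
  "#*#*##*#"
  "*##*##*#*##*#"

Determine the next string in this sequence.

#*#*##*#*##*##*#*##*#

This is a Fibonacci-style word recurrence s(k) = s(k−2)·s(k−1): e.g. *·# = *#.
So term 8 is #*#*##*#·*##*##*#*##*#.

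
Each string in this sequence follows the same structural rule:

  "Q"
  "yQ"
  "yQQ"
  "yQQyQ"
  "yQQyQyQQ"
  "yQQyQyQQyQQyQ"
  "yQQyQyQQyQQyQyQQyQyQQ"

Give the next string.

yQQyQyQQyQQyQyQQyQyQQyQQyQyQQyQQyQ

Each term (from the third on) is the previous term followed by the one before it: term 3 = yQ·Q = yQQ.
The next term joins yQQyQyQQyQQyQyQQyQyQQ and yQQyQyQQyQQyQ.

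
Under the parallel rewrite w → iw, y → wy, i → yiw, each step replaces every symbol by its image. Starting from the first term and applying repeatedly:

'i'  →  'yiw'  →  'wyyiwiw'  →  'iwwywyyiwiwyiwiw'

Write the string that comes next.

Rewriting the 16 symbols of iwwywyyiwiwyiwiw one by one yields yiw iw iw wy iw wy wy yiw iw yiw iw wy yiw iw yiw iw; concatenated:

yiwiwiwwyiwwywyyiwiwyiwiwwyyiwiwyiwiw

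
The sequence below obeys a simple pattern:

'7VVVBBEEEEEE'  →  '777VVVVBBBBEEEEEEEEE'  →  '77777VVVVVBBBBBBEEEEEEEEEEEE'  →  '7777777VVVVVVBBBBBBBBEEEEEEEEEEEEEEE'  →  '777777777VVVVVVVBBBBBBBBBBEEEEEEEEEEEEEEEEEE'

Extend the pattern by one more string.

77777777777VVVVVVVVBBBBBBBBBBBBEEEEEEEEEEEEEEEEEEEEE

The n-th term is 2n-1 7's then n+2 V's then 2n B's then 3n+3 E's (n = 1, 2, …).
For the next term, n = 6, so the run lengths are 11, 8, 12, 21.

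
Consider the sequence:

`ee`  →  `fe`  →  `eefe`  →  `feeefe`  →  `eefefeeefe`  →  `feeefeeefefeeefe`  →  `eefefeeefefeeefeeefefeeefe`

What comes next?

feeefeeefefeeefeeefefeeefefeeefeeefefeeefe

Each term (from the third on) is the two preceding terms concatenated in order: term 3 = ee·fe = eefe.
So term 8 is feeefeeefefeeefe·eefefeeefefeeefeeefefeeefe.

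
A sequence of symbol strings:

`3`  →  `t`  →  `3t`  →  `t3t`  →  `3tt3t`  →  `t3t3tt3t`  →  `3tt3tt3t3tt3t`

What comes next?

From term 3 onward, concatenate the second-to-last term with the last: 3·t = 3t, t·3t = t3t, …
So term 8 is t3t3tt3t·3tt3tt3t3tt3t.

t3t3tt3t3tt3tt3t3tt3t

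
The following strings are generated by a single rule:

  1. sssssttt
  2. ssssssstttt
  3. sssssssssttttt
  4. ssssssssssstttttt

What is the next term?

Reading off run lengths: s runs 5, 7, 9, 11; t runs 3, 4, 5, 6 — each is linear in n, where the shown terms are n = 2, 3, 4, 5.
Setting n = 6 gives 13, 7 characters in each block.

sssssssssssssttttttt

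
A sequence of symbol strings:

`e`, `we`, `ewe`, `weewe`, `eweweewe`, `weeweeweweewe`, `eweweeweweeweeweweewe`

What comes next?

This is a Fibonacci-style word recurrence s(k) = s(k−2)·s(k−1): e.g. e·we = ewe.
Continuing: weeweeweweewe · eweweeweweeweeweweewe gives term 8.

weeweeweweeweeweweeweweeweeweweewe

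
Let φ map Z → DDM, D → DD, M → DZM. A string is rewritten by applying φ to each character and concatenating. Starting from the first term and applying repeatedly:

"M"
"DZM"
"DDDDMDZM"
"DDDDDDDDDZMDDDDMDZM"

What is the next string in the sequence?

DDDDDDDDDDDDDDDDDDDDMDZMDDDDDDDDDZMDDDDMDZM

Applying the rule to each of the 19 symbols of DDDDDDDDDZMDDDDMDZM gives the pieces DD DD DD DD DD DD DD DD DD DDM DZM DD DD DD DD DZM DD DDM DZM, which concatenate to the answer.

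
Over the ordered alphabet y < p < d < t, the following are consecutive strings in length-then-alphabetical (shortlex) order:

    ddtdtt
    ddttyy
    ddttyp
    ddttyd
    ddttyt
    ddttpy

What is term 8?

ddttpd

Advancing 2 positions from ddttpy through ddttpy → ddttpp reaches term 8.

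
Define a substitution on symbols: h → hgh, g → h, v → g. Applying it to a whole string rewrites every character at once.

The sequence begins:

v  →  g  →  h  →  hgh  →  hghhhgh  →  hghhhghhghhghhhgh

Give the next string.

hghhhghhghhghhhghhghhhghhghhhghhghhghhhgh

Replace each of the 17 characters of hghhhghhghhghhhgh in place — hgh h hgh hgh hgh h hgh hgh h hgh hgh h hgh hgh hgh h hgh — and concatenate.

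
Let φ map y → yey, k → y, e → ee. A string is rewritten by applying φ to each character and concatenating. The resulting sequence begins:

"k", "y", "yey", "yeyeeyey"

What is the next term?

Rewriting each symbol of yeyeeyey: y→yey, e→ee, y→yey, e→ee, e→ee, y→yey, e→ee, y→yey, which concatenates to yey ee yey ee ee yey ee yey.

yeyeeyeyeeeeyeyeeyey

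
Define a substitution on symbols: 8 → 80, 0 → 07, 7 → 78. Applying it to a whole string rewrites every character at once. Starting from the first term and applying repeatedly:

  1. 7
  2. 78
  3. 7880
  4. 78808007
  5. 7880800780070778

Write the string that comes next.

Rewriting the 16 symbols of 7880800780070778 one by one yields 78 80 80 07 80 07 07 78 80 07 07 78 07 78 78 80; concatenated:

78808007800707788007077807787880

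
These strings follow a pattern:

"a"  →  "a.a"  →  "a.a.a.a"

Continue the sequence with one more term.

s(k+1) = s(k)·.·s(k) — each term doubles the last with '.' between the halves.
Doubling a.a.a.a with '.' between the halves:

a.a.a.a.a.a.a.a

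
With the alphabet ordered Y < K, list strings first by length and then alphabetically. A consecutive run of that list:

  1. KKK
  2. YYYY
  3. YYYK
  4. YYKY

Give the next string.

The successor of YYKY increments the rightmost position that isn't already K and resets every position after it to Y.

YYKK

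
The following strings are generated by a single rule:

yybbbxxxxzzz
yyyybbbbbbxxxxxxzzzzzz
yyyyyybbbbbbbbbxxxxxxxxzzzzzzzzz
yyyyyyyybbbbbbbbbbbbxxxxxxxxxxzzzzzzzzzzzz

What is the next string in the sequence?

yyyyyyyyyybbbbbbbbbbbbbbbxxxxxxxxxxxxzzzzzzzzzzzzzzz

The n-th term is 2n y's then 3n b's then 2n+2 x's then 3n z's (n = 1, 2, …).
At n = 5 the blocks have lengths 10, 15, 12, 15.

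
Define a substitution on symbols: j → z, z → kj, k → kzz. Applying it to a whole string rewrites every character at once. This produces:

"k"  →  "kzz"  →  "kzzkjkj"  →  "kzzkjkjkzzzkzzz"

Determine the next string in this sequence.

Rewriting the 15 symbols of kzzkjkjkzzzkzzz one by one yields kzz kj kj kzz z kzz z kzz kj kj kj kzz kj kj kj; concatenated:

kzzkjkjkzzzkzzzkzzkjkjkjkzzkjkjkj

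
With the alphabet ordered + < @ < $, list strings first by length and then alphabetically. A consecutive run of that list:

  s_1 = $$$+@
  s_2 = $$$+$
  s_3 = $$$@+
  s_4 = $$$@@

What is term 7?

$$$$@

Stepping forward 3 times from $$$@@: $$$@@ → $$$@$ → $$$$+, then the target.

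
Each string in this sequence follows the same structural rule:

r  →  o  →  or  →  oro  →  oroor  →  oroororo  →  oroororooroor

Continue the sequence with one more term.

oroororooroororoororo

Each term (from the third on) is the previous term followed by the one before it: term 3 = o·r = or.
Continuing: oroororooroor · oroororo gives term 8.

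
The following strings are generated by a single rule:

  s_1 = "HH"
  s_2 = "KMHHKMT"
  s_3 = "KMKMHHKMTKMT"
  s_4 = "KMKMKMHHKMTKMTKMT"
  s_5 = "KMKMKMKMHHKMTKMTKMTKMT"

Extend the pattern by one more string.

KMKMKMKMKMHHKMTKMTKMTKMTKMT

Every step adds KM to the front and KMT to the end of the previous string.
So the next term is KM·KMKMKMKMHHKMTKMTKMTKMT·KMT.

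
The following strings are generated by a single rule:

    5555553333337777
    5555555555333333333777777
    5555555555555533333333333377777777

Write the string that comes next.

5555555555555555553333333333333337777777777

Term n consists of 4n+2 5's, followed by 3n+3 3's, followed by 2n+2 7's (n = 1, 2, …).
At n = 4 the blocks have lengths 18, 15, 10.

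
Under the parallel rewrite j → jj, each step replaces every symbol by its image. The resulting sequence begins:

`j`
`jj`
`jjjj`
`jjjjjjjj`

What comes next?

Rewriting each symbol of jjjjjjjj: j→jj, j→jj, j→jj, j→jj, j→jj, j→jj, j→jj, j→jj, which concatenates to jj jj jj jj jj jj jj jj.

jjjjjjjjjjjjjjjj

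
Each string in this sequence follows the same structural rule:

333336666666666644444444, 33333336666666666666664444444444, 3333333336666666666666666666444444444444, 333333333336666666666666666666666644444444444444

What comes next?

Term n consists of 2n-1 3's, followed by 4n-1 6's, followed by 2n+2 4's, where the shown terms are n = 3, 4, 5, 6.
At n = 7 the blocks have lengths 13, 27, 16.

33333333333336666666666666666666666666664444444444444444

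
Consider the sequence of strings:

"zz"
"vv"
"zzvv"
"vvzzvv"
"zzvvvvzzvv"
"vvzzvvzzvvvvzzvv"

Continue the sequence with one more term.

zzvvvvzzvvvvzzvvzzvvvvzzvv

From term 3 onward, concatenate the second-to-last term with the last: zz·vv = zzvv, vv·zzvv = vvzzvv, …
So term 7 is zzvvvvzzvv·vvzzvvzzvvvvzzvv.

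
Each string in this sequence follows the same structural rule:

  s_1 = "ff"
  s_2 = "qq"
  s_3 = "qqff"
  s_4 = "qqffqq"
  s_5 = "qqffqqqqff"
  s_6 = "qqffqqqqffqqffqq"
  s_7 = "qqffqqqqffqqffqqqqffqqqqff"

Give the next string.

qqffqqqqffqqffqqqqffqqqqffqqffqqqqffqqffqq

From term 3 onward, concatenate the last term with the second-to-last: qq·ff = qqff, qqff·qq = qqffqq, …
So term 8 is qqffqqqqffqqffqqqqffqqqqff·qqffqqqqffqqffqq.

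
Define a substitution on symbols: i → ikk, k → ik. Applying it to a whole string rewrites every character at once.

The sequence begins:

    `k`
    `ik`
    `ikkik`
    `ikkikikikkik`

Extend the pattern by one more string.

ikkikikikkikikkikikkikikikkik

Apply φ to ikkikikikkik symbol by symbol: i→ikk, k→ik, k→ik, i→ikk, k→ik, i→ikk, k→ik, i→ikk, k→ik, k→ik, i→ikk, k→ik; joined: ikk ik ik ikk ik ikk ik ikk ik ik ikk ik.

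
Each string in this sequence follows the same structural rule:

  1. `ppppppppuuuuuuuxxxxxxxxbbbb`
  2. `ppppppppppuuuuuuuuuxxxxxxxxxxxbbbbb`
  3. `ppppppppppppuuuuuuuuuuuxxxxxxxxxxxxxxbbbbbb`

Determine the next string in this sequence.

Reading off run lengths: p runs 8, 10, 12; u runs 7, 9, 11; x runs 8, 11, 14; b runs 4, 5, 6 — each is linear in n, where the shown terms are n = 3, 4, 5.
Setting n = 6 gives 14, 13, 17, 7 characters in each block.

ppppppppppppppuuuuuuuuuuuuuxxxxxxxxxxxxxxxxxbbbbbbb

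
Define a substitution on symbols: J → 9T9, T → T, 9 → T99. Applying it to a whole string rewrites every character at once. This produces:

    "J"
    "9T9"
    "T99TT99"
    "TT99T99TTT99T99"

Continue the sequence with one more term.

Rewriting the 15 symbols of TT99T99TTT99T99 one by one yields T T T99 T99 T T99 T99 T T T T99 T99 T T99 T99; concatenated:

TTT99T99TT99T99TTTT99T99TT99T99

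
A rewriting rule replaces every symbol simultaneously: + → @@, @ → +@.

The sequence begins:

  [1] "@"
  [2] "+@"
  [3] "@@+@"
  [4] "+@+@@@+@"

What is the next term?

@@+@@@+@+@+@@@+@

Rewriting each symbol of +@+@@@+@: +→@@, @→+@, +→@@, @→+@, @→+@, @→+@, +→@@, @→+@, which concatenates to @@ +@ @@ +@ +@ +@ @@ +@.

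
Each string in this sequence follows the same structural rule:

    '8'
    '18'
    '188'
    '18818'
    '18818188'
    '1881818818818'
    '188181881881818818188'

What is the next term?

1881818818818188181881881818818818

From term 3 onward, concatenate the last term with the second-to-last: 18·8 = 188, 188·18 = 18818, …
The next term joins 188181881881818818188 and 1881818818818.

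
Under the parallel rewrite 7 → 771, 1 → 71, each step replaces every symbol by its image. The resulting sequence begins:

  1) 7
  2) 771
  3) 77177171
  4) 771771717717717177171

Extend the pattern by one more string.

Rewriting the 21 symbols of 771771717717717177171 one by one yields 771 771 71 771 771 71 771 71 771 771 71 771 771 71 771 71 771 771 71 771 71; concatenated:

7717717177177171771717717717177177171771717717717177171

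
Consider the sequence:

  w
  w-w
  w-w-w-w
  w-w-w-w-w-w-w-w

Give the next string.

w-w-w-w-w-w-w-w-w-w-w-w-w-w-w-w

s(k+1) = s(k)·-·s(k) — each term doubles the last with '-' between the halves.
So the next term is two copies of w-w-w-w-w-w-w-w with '-' between the halves.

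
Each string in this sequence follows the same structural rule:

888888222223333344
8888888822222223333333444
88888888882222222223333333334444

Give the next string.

888888888888222222222223333333333344444

Term n consists of 2n+2 8's, followed by 2n+1 2's, followed by 2n+1 3's, followed by n 4's, where the shown terms are n = 2, 3, 4.
For the next term, n = 5, so the run lengths are 12, 11, 11, 5.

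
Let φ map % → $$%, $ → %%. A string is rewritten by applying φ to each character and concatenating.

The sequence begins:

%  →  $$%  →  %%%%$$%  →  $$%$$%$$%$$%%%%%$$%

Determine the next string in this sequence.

Applying the rule to each of the 19 symbols of $$%$$%$$%$$%%%%%$$% gives the pieces %% %% $$% %% %% $$% %% %% $$% %% %% $$% $$% $$% $$% $$% %% %% $$%, which concatenate to the answer.

%%%%$$%%%%%$$%%%%%$$%%%%%$$%$$%$$%$$%$$%%%%%$$%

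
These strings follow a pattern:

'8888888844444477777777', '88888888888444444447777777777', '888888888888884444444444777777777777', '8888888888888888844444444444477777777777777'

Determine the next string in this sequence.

88888888888888888888444444444444447777777777777777

Reading off run lengths: 8 runs 8, 11, 14, 17; 4 runs 6, 8, 10, 12; 7 runs 8, 10, 12, 14 — each is linear in n, where the shown terms are n = 3, 4, 5, 6.
For the next term, n = 7, so the run lengths are 20, 14, 16.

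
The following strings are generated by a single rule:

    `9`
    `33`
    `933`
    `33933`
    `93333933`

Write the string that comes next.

Each term (from the third on) is the two preceding terms concatenated in order: term 3 = 9·33 = 933.
So term 6 is 33933·93333933.

3393393333933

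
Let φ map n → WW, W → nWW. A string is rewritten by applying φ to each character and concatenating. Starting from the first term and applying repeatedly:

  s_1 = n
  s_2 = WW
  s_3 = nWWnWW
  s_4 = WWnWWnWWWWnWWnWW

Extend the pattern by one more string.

Rewriting the 16 symbols of WWnWWnWWWWnWWnWW one by one yields nWW nWW WW nWW nWW WW nWW nWW nWW nWW WW nWW nWW WW nWW nWW; concatenated:

nWWnWWWWnWWnWWWWnWWnWWnWWnWWWWnWWnWWWWnWWnWW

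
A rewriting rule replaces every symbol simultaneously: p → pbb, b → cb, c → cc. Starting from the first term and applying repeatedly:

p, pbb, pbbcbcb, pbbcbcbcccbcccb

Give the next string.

Replace each of the 15 characters of pbbcbcbcccbcccb in place — pbb cb cb cc cb cc cb cc cc cc cb cc cc cc cb — and concatenate.

pbbcbcbcccbcccbcccccccbcccccccb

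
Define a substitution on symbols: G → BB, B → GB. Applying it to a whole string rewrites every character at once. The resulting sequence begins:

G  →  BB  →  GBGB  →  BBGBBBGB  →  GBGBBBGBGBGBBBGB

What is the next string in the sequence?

Rewriting the 16 symbols of GBGBBBGBGBGBBBGB one by one yields BB GB BB GB GB GB BB GB BB GB BB GB GB GB BB GB; concatenated:

BBGBBBGBGBGBBBGBBBGBBBGBGBGBBBGB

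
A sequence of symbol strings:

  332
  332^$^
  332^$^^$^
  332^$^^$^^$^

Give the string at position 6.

332^$^^$^^$^^$^^$^

Every step adds ^$^ to the end: s(k+1) = s(k)·^$^.
From 332^$^^$^^$^, 2 further steps: 332^$^^$^^$^ → 332^$^^$^^$^^$^ → (answer).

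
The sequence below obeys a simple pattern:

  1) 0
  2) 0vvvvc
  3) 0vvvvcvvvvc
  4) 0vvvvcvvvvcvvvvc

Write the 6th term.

Each term is the previous one with vvvvc appended.
From 0vvvvcvvvvcvvvvc, 2 further steps: 0vvvvcvvvvcvvvvc → 0vvvvcvvvvcvvvvcvvvvc → (answer).

0vvvvcvvvvcvvvvcvvvvcvvvvc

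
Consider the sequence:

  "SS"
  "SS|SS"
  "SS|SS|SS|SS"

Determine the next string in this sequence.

s(k+1) = s(k)·|·s(k) — each term doubles the last with '|' between the halves.
Doubling SS|SS|SS|SS with '|' between the halves:

SS|SS|SS|SS|SS|SS|SS|SS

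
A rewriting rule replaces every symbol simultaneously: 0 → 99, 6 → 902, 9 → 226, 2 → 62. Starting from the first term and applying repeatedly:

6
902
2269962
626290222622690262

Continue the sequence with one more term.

Applying the rule to each of the 18 symbols of 626290222622690262 gives the pieces 902 62 902 62 226 99 62 62 62 902 62 62 902 226 99 62 902 62, which concatenate to the answer.

9026290262226996262629026262902226996290262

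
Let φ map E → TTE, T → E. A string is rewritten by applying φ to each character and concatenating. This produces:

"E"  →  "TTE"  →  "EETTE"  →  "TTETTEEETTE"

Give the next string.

EETTEEETTETTETTEEETTE

Expanding TTETTEEETTE: T→E, T→E, E→TTE, T→E, T→E, E→TTE, E→TTE, E→TTE, T→E, T→E, E→TTE. Concatenated: E E TTE E E TTE TTE TTE E E TTE.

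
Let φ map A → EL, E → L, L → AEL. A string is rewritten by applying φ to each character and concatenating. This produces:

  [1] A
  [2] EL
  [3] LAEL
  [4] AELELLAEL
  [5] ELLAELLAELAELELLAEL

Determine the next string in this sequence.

Rewriting the 19 symbols of ELLAELLAELAELELLAEL one by one yields L AEL AEL EL L AEL AEL EL L AEL EL L AEL L AEL AEL EL L AEL; concatenated:

LAELAELELLAELAELELLAELELLAELLAELAELELLAEL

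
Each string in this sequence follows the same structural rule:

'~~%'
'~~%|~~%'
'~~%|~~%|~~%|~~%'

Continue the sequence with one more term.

Each string is two copies of the previous one joined by '|'.
Doubling ~~%|~~%|~~%|~~% with '|' between the halves:

~~%|~~%|~~%|~~%|~~%|~~%|~~%|~~%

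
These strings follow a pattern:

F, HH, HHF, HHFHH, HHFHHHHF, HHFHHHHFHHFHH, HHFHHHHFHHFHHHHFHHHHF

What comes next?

HHFHHHHFHHFHHHHFHHHHFHHFHHHHFHHFHH

This is a Fibonacci-style word recurrence s(k) = s(k−1)·s(k−2): e.g. HH·F = HHF.
So term 8 is HHFHHHHFHHFHHHHFHHHHF·HHFHHHHFHHFHH.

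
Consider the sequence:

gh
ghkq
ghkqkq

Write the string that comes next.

Every step adds kq to the end: s(k+1) = s(k)·kq.
One more step from ghkqkq gives the answer.

ghkqkqkq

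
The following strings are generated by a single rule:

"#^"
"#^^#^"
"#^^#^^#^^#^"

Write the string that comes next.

#^^#^^#^^#^^#^^#^^#^^#^

Every step duplicates the string with '^' between the halves.
One more doubling of #^^#^^#^^#^ gives the answer.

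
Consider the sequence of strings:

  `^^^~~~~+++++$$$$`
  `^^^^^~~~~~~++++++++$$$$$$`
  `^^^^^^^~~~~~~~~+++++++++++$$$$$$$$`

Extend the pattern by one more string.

The n-th term is 2n-1 ^'s then 2n ~'s then 3n-1 +'s then 2n $'s, where the shown terms are n = 2, 3, 4.
At n = 5 the blocks have lengths 9, 10, 14, 10.

^^^^^^^^^~~~~~~~~~~++++++++++++++$$$$$$$$$$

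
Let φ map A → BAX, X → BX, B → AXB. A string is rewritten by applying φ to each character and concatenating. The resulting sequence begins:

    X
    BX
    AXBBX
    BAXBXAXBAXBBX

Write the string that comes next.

Applying the rule to each of the 13 symbols of BAXBXAXBAXBBX gives the pieces AXB BAX BX AXB BX BAX BX AXB BAX BX AXB AXB BX, which concatenate to the answer.

AXBBAXBXAXBBXBAXBXAXBBAXBXAXBAXBBX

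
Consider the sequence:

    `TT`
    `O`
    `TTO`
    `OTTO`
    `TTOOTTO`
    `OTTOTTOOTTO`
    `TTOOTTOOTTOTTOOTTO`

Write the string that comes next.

OTTOTTOOTTOTTOOTTOOTTOTTOOTTO

Each term (from the third on) is the two preceding terms concatenated in order: term 3 = TT·O = TTO.
Continuing: OTTOTTOOTTO · TTOOTTOOTTOTTOOTTO gives term 8.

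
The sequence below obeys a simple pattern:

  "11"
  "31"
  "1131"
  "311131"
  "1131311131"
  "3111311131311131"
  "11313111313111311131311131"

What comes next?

311131113131113111313111313111311131311131

Each term (from the third on) is the two preceding terms concatenated in order: term 3 = 11·31 = 1131.
So term 8 is 3111311131311131·11313111313111311131311131.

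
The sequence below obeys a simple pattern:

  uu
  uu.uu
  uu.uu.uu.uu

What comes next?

Every step duplicates the string with '.' between the halves.
Doubling uu.uu.uu.uu with '.' between the halves:

uu.uu.uu.uu.uu.uu.uu.uu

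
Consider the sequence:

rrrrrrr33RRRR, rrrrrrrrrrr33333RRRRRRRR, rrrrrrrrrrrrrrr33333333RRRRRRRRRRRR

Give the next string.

rrrrrrrrrrrrrrrrrrr33333333333RRRRRRRRRRRRRRRR

Each string has the form r^{4n+3} 3^{3n-1} R^{4n} (n = 1, 2, …).
For the next term, n = 4, so the run lengths are 19, 11, 16.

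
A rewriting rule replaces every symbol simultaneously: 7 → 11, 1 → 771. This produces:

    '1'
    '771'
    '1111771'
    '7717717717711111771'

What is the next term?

11117711111771111177111117717717717717711111771

Applying the rule to each of the 19 symbols of 7717717717711111771 gives the pieces 11 11 771 11 11 771 11 11 771 11 11 771 771 771 771 771 11 11 771, which concatenate to the answer.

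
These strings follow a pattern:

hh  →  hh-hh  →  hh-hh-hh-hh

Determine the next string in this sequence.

Each string is two copies of the previous one joined by '-'.
Doubling hh-hh-hh-hh with '-' between the halves:

hh-hh-hh-hh-hh-hh-hh-hh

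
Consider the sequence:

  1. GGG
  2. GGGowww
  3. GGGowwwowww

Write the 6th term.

GGGowwwowwwowwwowwwowww

The strings grow by a fixed suffix owww each time.
From GGGowwwowww, 3 further steps: GGGowwwowww → GGGowwwowwwowww → GGGowwwowwwowwwowww → (answer).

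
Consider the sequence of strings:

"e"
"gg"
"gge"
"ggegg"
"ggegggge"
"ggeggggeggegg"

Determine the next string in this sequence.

ggeggggeggeggggegggge

Each term (from the third on) is the previous term followed by the one before it: term 3 = gg·e = gge.
So term 7 is ggeggggeggegg·ggegggge.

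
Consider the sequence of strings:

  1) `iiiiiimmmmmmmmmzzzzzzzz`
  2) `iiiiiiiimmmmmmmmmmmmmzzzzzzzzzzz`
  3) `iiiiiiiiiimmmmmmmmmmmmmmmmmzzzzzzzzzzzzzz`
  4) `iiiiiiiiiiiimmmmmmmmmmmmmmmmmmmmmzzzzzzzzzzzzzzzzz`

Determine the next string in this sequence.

Term n consists of 2n+2 i's, followed by 4n+1 m's, followed by 3n+2 z's, where the shown terms are n = 2, 3, 4, 5.
For the next term, n = 6, so the run lengths are 14, 25, 20.

iiiiiiiiiiiiiimmmmmmmmmmmmmmmmmmmmmmmmmzzzzzzzzzzzzzzzzzzzz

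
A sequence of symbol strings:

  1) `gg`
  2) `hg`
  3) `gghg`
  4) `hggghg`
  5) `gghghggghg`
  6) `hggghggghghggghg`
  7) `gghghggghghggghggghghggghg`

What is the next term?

hggghggghghggghggghghggghghggghggghghggghg

Each term (from the third on) is the two preceding terms concatenated in order: term 3 = gg·hg = gghg.
The next term joins hggghggghghggghg and gghghggghghggghggghghggghg.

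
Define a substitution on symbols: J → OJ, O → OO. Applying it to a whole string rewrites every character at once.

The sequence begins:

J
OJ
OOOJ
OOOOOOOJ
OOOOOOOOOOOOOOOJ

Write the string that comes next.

Applying the rule to each of the 16 symbols of OOOOOOOOOOOOOOOJ gives the pieces OO OO OO OO OO OO OO OO OO OO OO OO OO OO OO OJ, which concatenate to the answer.

OOOOOOOOOOOOOOOOOOOOOOOOOOOOOOOJ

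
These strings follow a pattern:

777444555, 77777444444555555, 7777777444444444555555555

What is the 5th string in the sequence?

Each string has the form 7^{2n+1} 4^{3n} 5^{3n} (n = 1, 2, …).
At n = 5 the blocks have lengths 11, 15, 15.

77777777777444444444444444555555555555555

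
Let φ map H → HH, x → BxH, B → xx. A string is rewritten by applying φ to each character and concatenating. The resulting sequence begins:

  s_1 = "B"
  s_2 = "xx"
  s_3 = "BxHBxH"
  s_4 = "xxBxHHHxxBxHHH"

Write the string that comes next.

Applying the rule to each of the 14 symbols of xxBxHHHxxBxHHH gives the pieces BxH BxH xx BxH HH HH HH BxH BxH xx BxH HH HH HH, which concatenate to the answer.

BxHBxHxxBxHHHHHHHBxHBxHxxBxHHHHHHH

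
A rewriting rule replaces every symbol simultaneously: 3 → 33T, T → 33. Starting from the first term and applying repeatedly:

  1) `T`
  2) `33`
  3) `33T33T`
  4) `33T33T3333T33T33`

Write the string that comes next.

Replace each of the 16 characters of 33T33T3333T33T33 in place — 33T 33T 33 33T 33T 33 33T 33T 33T 33T 33 33T 33T 33 33T 33T — and concatenate.

33T33T3333T33T3333T33T33T33T3333T33T3333T33T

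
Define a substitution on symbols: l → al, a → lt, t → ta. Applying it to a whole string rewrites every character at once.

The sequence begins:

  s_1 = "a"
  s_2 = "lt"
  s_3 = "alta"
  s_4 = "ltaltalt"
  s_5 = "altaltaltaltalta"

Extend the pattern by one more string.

Applying the rule to each of the 16 symbols of altaltaltaltalta gives the pieces lt al ta lt al ta lt al ta lt al ta lt al ta lt, which concatenate to the answer.

ltaltaltaltaltaltaltaltaltaltalt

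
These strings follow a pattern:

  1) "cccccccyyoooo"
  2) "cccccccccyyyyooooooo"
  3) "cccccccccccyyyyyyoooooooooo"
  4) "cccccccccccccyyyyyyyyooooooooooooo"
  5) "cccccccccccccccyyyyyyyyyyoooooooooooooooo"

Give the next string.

cccccccccccccccccyyyyyyyyyyyyooooooooooooooooooo

Reading off run lengths: c runs 7, 9, 11, 13, 15; y runs 2, 4, 6, 8, 10; o runs 4, 7, 10, 13, 16 — each is linear in n, where the shown terms are n = 2, 3, 4, 5, 6.
At n = 7 the blocks have lengths 17, 12, 19.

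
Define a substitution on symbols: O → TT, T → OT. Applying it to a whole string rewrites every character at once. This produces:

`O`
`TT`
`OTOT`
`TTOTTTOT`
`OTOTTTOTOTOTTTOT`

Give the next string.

φ(OTOTTTOTOTOTTTOT) expands symbol-by-symbol to TT OT TT OT OT OT TT OT TT OT TT OT OT OT TT OT; joining the 16 pieces gives the next term.

TTOTTTOTOTOTTTOTTTOTTTOTOTOTTTOT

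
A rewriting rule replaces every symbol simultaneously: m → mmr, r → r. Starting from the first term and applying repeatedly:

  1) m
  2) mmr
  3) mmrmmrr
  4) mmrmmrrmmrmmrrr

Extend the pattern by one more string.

φ(mmrmmrrmmrmmrrr) expands symbol-by-symbol to mmr mmr r mmr mmr r r mmr mmr r mmr mmr r r r; joining the 15 pieces gives the next term.

mmrmmrrmmrmmrrrmmrmmrrmmrmmrrrr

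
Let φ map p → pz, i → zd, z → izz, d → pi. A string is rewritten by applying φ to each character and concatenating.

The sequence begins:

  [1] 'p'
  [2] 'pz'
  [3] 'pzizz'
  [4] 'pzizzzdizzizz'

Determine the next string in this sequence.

pzizzzdizzizzizzpizdizzizzzdizzizz

Applying the rule to each of the 13 symbols of pzizzzdizzizz gives the pieces pz izz zd izz izz izz pi zd izz izz zd izz izz, which concatenate to the answer.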